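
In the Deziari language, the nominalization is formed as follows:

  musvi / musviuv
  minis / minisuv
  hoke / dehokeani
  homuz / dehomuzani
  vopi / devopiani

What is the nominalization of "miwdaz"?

miwdazuv

musvi and vopi both end in -i yet inflect differently (musviuv, devopiani), so the final letter is not what conditions the rule; the first letter is.
"miwdaz" begins with m-. The stems beginning with m- (musvi → musviuv, minis → minisuv) add -uv.
The other pattern: stems beginning with h- or v- add de- … -ani around the stem.
So miwdaz → miwdazuv.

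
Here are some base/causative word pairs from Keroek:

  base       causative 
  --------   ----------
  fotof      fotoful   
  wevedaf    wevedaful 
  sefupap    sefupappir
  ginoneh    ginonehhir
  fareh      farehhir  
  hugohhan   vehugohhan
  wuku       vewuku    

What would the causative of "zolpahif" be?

zolpahiful

"zolpahif" ends in -f. The stems ending in -f (fotof → fotoful, wevedaf → wevedaful) add -ul.
So zolpahif → zolpahiful.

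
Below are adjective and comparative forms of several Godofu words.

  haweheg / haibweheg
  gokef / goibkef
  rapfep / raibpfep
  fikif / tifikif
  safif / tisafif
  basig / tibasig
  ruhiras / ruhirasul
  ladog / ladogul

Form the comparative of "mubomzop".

"mubomzop" has last vowel 'o'. The one such stem in the data (ladog → ladogul) adds -ul, so the same rule applies.
So mubomzop → mubomzopul.

mubomzopul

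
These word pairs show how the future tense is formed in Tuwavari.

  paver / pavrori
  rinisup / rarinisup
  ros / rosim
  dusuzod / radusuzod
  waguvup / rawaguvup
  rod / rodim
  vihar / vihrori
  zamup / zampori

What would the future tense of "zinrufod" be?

razinrufod

rod and dusuzod both end in -d yet inflect differently (rodim, radusuzod), so the final letter is not what conditions the rule; the number of vowels is.
"zinrufod" has 3 vowels. The stems with 3 vowels (dusuzod → radusuzod, waguvup → rawaguvup, rinisup → rarinisup) add the prefix ra-.
So zinrufod → razinrufod.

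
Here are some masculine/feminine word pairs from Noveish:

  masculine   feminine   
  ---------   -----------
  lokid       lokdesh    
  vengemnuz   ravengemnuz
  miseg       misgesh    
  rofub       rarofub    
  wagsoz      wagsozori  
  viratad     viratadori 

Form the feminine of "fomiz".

fomzesh

"fomiz" has last vowel 'i'. The one such stem in the data (lokid → lokdesh) deletes the last vowel and adds -esh (as does miseg), so the same rule applies.
The other patterns: stems whose last vowel is 'a' or 'o' add -ori; stems whose last vowel is 'u' add the prefix ra-.
So fomiz → fomzesh.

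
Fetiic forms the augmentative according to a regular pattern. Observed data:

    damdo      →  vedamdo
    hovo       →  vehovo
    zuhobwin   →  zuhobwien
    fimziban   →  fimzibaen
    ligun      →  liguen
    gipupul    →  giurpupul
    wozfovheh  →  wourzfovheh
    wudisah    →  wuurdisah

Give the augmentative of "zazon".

ligun and gipupul both have last vowel 'u' yet inflect differently (liguen, giurpupul), so the last vowel is not what conditions the rule; the final letter is.
"zazon" ends in -n. The stems ending in -n (zuhobwin → zuhobwien, fimziban → fimzibaen, ligun → liguen) drop the final letter and add -en.
The other patterns: stems ending in -o add the prefix ve-; stems ending in -h or -l insert -ur- after the first vowel.
So zazon → zazoen.

zazoen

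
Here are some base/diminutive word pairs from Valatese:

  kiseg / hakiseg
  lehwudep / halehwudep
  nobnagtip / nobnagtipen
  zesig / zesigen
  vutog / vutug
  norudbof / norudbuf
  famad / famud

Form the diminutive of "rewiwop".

rewiwup

lehwudep and nobnagtip both end in -p yet inflect differently (halehwudep, nobnagtipen), so the final letter is not what conditions the rule; the last vowel is.
"rewiwop" has last vowel 'o'. The stems whose last vowel is 'o' (vutog → vutug, norudbof → norudbuf) change the last vowel to 'u'.
The other patterns: stems whose last vowel is 'e' add the prefix ha-; stems whose last vowel is 'i' add -en.
So rewiwop → rewiwup.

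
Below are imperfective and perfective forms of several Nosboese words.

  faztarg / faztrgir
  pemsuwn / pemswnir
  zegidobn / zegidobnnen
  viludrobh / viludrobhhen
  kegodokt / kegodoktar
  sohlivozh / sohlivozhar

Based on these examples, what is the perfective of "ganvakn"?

"ganvakn" has second-to-last letter 'k'. The one such stem in the data (kegodokt → kegodoktar) adds -ar, so the same rule applies.
So ganvakn → ganvaknar.

ganvaknar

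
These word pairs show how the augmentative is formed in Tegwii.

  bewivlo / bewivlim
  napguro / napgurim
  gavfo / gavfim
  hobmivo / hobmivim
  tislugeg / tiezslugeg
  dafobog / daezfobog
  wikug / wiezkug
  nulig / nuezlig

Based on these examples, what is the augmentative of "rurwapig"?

bewivlo and dafobog both have last vowel 'o' yet inflect differently (bewivlim, daezfobog), so the last vowel is not what conditions the rule; the final letter is.
"rurwapig" ends in -g. The stems ending in -g (tislugeg → tiezslugeg, dafobog → daezfobog, wikug → wiezkug) insert -ez- after the first vowel.
The other pattern: stems ending in -o drop the final letter and add -im.
So rurwapig → ruezrwapig.

ruezrwapig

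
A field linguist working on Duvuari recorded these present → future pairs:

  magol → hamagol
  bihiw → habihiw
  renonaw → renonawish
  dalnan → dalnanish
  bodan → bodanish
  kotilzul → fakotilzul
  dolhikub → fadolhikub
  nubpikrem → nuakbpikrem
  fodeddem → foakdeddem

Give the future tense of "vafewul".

"vafewul" has last vowel 'u'. The stems whose last vowel is 'u' (kotilzul → fakotilzul, dolhikub → fadolhikub) add the prefix fa-.
So vafewul → favafewul.

favafewul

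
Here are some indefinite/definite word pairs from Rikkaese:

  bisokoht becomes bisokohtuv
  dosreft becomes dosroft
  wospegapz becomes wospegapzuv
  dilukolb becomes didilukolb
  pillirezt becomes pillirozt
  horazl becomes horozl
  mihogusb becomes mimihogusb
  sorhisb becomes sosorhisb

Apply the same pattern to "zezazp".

bisokoht and dosreft both end in -t yet inflect differently (bisokohtuv, dosroft), so the final letter is not what conditions the rule; the second-to-last letter is.
"zezazp" has second-to-last letter 'z'. The stems whose second-to-last letter is 'z' (horazl → horozl, pillirezt → pillirozt) change the last vowel to 'o'.
The other patterns: stems whose second-to-last letter is 'h' or 'p' add -uv; stems whose second-to-last letter is 'l' or 's' repeat the first consonant+vowel as a prefix.
So zezazp → zezozp.

zezozp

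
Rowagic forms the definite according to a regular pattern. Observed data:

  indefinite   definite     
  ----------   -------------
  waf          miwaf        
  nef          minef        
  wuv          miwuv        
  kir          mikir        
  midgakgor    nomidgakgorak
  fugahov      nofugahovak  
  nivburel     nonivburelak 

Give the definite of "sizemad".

nosizemadak

kir and midgakgor both end in -r yet inflect differently (mikir, nomidgakgorak), so the final letter is not what conditions the rule; the number of vowels is.
"sizemad" has 3 vowels. The stems with 3 vowels (midgakgor → nomidgakgorak, fugahov → nofugahovak, nivburel → nonivburelak) add no- … -ak around the stem.
So sizemad → nosizemadak.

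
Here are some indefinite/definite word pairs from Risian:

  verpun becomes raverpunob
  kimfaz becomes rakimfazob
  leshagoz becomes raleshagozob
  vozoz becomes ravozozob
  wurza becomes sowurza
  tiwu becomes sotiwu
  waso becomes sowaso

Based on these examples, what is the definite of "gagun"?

kimfaz and wurza both have last vowel 'a' yet inflect differently (rakimfazob, sowurza), so the last vowel is not what conditions the rule; whether the stem ends in a vowel or a consonant is.
"gagun" ends in a consonant. The stems ending in a consonant (verpun → raverpunob, kimfaz → rakimfazob, leshagoz → raleshagozob) add ra- … -ob around the stem.
So gagun → ragagunob.

ragagunob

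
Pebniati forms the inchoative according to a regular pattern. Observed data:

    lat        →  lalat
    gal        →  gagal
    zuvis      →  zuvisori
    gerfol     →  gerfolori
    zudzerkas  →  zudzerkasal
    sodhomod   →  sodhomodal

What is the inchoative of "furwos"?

gal and gerfol both end in -l yet inflect differently (gagal, gerfolori), so the final letter is not what conditions the rule; the number of vowels is.
"furwos" has 2 vowels. The stems with 2 vowels (zuvis → zuvisori, gerfol → gerfolori) add -ori.
The other patterns: stems with 1 vowel repeat the first consonant+vowel as a prefix; stems with 3 vowels add -al.
So furwos → furwosori.

furwosori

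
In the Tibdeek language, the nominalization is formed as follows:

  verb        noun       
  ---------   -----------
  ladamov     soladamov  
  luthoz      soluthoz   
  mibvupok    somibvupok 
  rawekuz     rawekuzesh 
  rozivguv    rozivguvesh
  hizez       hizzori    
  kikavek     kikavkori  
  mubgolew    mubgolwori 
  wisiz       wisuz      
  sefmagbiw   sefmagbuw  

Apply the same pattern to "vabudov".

"vabudov" has last vowel 'o'. The stems whose last vowel is 'o' (ladamov → soladamov, luthoz → soluthoz, mibvupok → somibvupok) add the prefix so-.
So vabudov → sovabudov.

sovabudov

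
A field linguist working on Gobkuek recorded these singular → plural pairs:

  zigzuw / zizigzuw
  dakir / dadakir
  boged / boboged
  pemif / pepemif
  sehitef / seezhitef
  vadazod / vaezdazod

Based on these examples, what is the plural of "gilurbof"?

giezlurbof

pemif and sehitef both end in -f yet inflect differently (pepemif, seezhitef), so the final letter is not what conditions the rule; the number of vowels is.
"gilurbof" has 3 vowels. The stems with 3 vowels (sehitef → seezhitef, vadazod → vaezdazod) insert -ez- after the first vowel.
So gilurbof → giezlurbof.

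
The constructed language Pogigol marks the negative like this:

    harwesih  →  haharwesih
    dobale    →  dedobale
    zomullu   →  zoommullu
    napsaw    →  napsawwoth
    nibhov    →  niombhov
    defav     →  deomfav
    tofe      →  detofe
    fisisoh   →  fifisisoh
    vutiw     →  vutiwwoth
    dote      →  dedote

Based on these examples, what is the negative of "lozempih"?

lolozempih

"lozempih" ends in -h. The stems ending in -h (fisisoh → fifisisoh, harwesih → haharwesih) repeat the first consonant+vowel as a prefix.
So lozempih → lolozempih.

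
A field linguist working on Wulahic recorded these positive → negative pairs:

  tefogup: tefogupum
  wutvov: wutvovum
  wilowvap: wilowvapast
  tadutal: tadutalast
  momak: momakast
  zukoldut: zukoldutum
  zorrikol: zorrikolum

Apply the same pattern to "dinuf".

tadutal and zorrikol both end in -l yet inflect differently (tadutalast, zorrikolum), so the final letter is not what conditions the rule; the last vowel is.
"dinuf" has last vowel 'u'. The stems whose last vowel is 'u' (zukoldut → zukoldutum, tefogup → tefogupum) add -um.
The other pattern: stems whose last vowel is 'a' add -ast.
So dinuf → dinufum.

dinufum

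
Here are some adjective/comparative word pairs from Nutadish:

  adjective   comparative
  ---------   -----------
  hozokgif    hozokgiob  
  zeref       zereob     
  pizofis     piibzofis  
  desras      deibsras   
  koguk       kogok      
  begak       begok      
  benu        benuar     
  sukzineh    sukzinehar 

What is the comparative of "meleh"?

hozokgif and pizofis both have last vowel 'i' yet inflect differently (hozokgiob, piibzofis), so the last vowel is not what conditions the rule; the final letter is.
"meleh" ends in -h. The one such stem in the data (sukzineh → sukzinehar) adds -ar, so the same rule applies.
The other patterns: stems ending in -f drop the final letter and add -ob; stems ending in -s insert -ib- after the first vowel; stems ending in -k change the last vowel to 'o'.
So meleh → melehar.

melehar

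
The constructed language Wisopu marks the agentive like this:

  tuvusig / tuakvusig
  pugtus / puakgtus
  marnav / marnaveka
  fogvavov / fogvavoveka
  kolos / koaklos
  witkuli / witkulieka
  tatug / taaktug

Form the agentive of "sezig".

seakzig

kolos and fogvavov both have last vowel 'o' yet inflect differently (koaklos, fogvavoveka), so the last vowel is not what conditions the rule; the final letter is.
"sezig" ends in -g. The stems ending in -g (tatug → taaktug, tuvusig → tuakvusig) insert -ak- after the first vowel.
The other pattern: stems ending in -i or -v add -eka.
So sezig → seakzig.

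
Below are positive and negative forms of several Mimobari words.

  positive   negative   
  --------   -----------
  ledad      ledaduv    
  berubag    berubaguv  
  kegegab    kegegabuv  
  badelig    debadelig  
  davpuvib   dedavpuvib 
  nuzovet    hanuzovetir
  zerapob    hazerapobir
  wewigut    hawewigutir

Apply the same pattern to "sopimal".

sopimaluv

berubag and badelig both end in -g yet inflect differently (berubaguv, debadelig), so the final letter is not what conditions the rule; the last vowel is.
"sopimal" has last vowel 'a'. The stems whose last vowel is 'a' (ledad → ledaduv, berubag → berubaguv, kegegab → kegegabuv) add -uv.
So sopimal → sopimaluv.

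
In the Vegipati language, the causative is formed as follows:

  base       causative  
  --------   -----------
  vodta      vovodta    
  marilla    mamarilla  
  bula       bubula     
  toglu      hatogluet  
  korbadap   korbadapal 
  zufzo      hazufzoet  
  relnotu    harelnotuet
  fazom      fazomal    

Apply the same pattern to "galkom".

marilla and korbadap both have last vowel 'a' yet inflect differently (mamarilla, korbadapal), so the last vowel is not what conditions the rule; the final letter is.
"galkom" ends in -m. The one such stem in the data (fazom → fazomal) adds -al, so the same rule applies.
So galkom → galkomal.

galkomal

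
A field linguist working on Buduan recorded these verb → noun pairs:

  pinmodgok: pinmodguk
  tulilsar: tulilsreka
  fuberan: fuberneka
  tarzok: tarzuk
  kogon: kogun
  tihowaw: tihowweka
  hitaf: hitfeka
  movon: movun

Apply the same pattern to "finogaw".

fuberan and kogon both end in -n yet inflect differently (fuberneka, kogun), so the final letter is not what conditions the rule; the last vowel is.
"finogaw" has last vowel 'a'. The stems whose last vowel is 'a' (fuberan → fuberneka, tihowaw → tihowweka, hitaf → hitfeka) delete the last vowel and add -eka.
The other pattern: stems whose last vowel is 'o' change the last vowel to 'u'.
So finogaw → finogweka.

finogweka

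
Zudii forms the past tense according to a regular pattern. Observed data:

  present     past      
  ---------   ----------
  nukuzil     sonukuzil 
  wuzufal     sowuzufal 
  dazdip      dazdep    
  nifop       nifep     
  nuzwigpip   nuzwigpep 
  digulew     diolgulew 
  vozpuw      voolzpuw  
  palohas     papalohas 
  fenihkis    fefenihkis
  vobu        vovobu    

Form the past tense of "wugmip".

wugmep

nukuzil and dazdip both have last vowel 'i' yet inflect differently (sonukuzil, dazdep), so the last vowel is not what conditions the rule; the final letter is.
"wugmip" ends in -p. The stems ending in -p (dazdip → dazdep, nifop → nifep, nuzwigpip → nuzwigpep) change the last vowel to 'e'.
So wugmip → wugmep.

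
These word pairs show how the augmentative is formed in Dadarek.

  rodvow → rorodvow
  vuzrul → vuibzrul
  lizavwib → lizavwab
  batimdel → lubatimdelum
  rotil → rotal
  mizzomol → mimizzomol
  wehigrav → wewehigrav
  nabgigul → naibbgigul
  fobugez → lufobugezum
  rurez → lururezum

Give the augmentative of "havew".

mizzomol and batimdel both end in -l yet inflect differently (mimizzomol, lubatimdelum), so the final letter is not what conditions the rule; the last vowel is.
"havew" has last vowel 'e'. The stems whose last vowel is 'e' (batimdel → lubatimdelum, fobugez → lufobugezum, rurez → lururezum) add lu- … -um around the stem.
So havew → luhavewum.

luhavewum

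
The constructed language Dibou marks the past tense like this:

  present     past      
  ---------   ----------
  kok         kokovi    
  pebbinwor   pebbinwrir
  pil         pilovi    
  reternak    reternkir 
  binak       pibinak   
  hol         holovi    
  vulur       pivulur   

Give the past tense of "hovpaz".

kok and binak both end in -k yet inflect differently (kokovi, pibinak), so the final letter is not what conditions the rule; the number of vowels is.
"hovpaz" has 2 vowels. The stems with 2 vowels (vulur → pivulur, binak → pibinak) add the prefix pi-.
The other patterns: stems with 1 vowel add -ovi; stems with 3 vowels delete the last vowel and add -ir.
So hovpaz → pihovpaz.

pihovpaz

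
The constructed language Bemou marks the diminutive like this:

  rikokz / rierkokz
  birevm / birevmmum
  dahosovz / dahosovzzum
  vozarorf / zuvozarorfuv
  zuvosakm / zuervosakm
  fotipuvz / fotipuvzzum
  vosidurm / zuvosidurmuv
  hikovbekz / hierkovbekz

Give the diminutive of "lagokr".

laergokr

fotipuvz and hikovbekz both end in -z yet inflect differently (fotipuvzzum, hierkovbekz), so the final letter is not what conditions the rule; the second-to-last letter is.
"lagokr" has second-to-last letter 'k'. The stems whose second-to-last letter is 'k' (hikovbekz → hierkovbekz, zuvosakm → zuervosakm, rikokz → rierkokz) insert -er- after the first vowel.
The other patterns: stems whose second-to-last letter is 'v' double the final consonant and add -um; stems whose second-to-last letter is 'r' add zu- … -uv around the stem.
So lagokr → laergokr.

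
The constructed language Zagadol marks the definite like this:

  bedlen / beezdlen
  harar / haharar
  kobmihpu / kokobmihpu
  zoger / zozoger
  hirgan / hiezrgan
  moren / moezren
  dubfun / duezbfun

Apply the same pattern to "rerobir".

"rerobir" ends in -r. The stems ending in -r (zoger → zozoger, harar → haharar) repeat the first consonant+vowel as a prefix.
So rerobir → rererobir.

rererobir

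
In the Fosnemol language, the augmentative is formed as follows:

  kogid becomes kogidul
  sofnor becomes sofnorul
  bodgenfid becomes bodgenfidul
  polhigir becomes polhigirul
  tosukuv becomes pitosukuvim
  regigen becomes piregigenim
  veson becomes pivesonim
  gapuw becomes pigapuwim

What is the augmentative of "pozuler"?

pozulerul

"pozuler" ends in -r. The stems ending in -r (sofnor → sofnorul, polhigir → polhigirul) add -ul.
The other pattern: stems ending in -n, -v or -w add pi- … -im around the stem.
So pozuler → pozulerul.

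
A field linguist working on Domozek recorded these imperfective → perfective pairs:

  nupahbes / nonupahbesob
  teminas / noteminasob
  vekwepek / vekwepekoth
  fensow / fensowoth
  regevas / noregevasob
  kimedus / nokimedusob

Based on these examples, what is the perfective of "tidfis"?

nupahbes and vekwepek both have last vowel 'e' yet inflect differently (nonupahbesob, vekwepekoth), so the last vowel is not what conditions the rule; the final letter is.
"tidfis" ends in -s. The stems ending in -s (teminas → noteminasob, kimedus → nokimedusob, nupahbes → nonupahbesob) add no- … -ob around the stem.
The other pattern: stems ending in -k or -w add -oth.
So tidfis → notidfisob.

notidfisob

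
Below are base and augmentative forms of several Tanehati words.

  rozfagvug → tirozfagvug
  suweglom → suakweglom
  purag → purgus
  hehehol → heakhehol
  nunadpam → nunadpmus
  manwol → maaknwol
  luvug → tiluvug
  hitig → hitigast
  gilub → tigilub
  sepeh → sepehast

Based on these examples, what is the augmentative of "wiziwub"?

tiwiziwub

"wiziwub" has last vowel 'u'. The stems whose last vowel is 'u' (luvug → tiluvug, gilub → tigilub, rozfagvug → tirozfagvug) add the prefix ti-.
So wiziwub → tiwiziwub.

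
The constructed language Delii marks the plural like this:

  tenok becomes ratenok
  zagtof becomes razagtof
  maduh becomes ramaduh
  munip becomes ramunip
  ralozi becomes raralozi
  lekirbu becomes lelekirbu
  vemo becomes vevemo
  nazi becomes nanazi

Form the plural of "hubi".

maduh and lekirbu both have last vowel 'u' yet inflect differently (ramaduh, lelekirbu), so the last vowel is not what conditions the rule; whether the stem ends in a vowel or a consonant is.
"hubi" ends in a vowel. The stems ending in a vowel (ralozi → raralozi, lekirbu → lelekirbu, vemo → vevemo) repeat the first consonant+vowel as a prefix.
The other pattern: stems ending in a consonant add the prefix ra-.
So hubi → huhubi.

huhubi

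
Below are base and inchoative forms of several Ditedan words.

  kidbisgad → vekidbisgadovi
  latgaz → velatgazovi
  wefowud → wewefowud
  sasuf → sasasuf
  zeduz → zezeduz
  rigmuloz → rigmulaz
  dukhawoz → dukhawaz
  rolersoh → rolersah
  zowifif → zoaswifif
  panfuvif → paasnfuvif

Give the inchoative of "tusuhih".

kidbisgad and wefowud both end in -d yet inflect differently (vekidbisgadovi, wewefowud), so the final letter is not what conditions the rule; the last vowel is.
"tusuhih" has last vowel 'i'. The stems whose last vowel is 'i' (zowifif → zoaswifif, panfuvif → paasnfuvif) insert -as- after the first vowel.
The other patterns: stems whose last vowel is 'a' add ve- … -ovi around the stem; stems whose last vowel is 'u' repeat the first consonant+vowel as a prefix; stems whose last vowel is 'o' change the last vowel to 'a'.
So tusuhih → tuassuhih.

tuassuhih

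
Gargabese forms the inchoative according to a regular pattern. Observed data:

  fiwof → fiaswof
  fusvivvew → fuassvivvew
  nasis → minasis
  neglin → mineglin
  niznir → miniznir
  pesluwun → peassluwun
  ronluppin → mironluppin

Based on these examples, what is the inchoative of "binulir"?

mibinulir

ronluppin and pesluwun both end in -n yet inflect differently (mironluppin, peassluwun), so the final letter is not what conditions the rule; the last vowel is.
"binulir" has last vowel 'i'. The stems whose last vowel is 'i' (ronluppin → mironluppin, nasis → minasis, niznir → miniznir) add the prefix mi-.
So binulir → mibinulir.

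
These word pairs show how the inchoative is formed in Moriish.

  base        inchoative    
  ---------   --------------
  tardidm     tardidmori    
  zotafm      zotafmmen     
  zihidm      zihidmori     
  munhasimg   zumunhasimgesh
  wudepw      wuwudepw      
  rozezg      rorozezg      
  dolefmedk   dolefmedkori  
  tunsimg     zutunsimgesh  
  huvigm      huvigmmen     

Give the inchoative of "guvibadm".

tardidm and huvigm both end in -m yet inflect differently (tardidmori, huvigmmen), so the final letter is not what conditions the rule; the second-to-last letter is.
"guvibadm" has second-to-last letter 'd'. The stems whose second-to-last letter is 'd' (tardidm → tardidmori, dolefmedk → dolefmedkori, zihidm → zihidmori) add -ori.
The other patterns: stems whose second-to-last letter is 'f' or 'g' double the final consonant and add -en; stems whose second-to-last letter is 'm' add zu- … -esh around the stem; stems whose second-to-last letter is 'p' or 'z' repeat the first consonant+vowel as a prefix.
So guvibadm → guvibadmori.

guvibadmori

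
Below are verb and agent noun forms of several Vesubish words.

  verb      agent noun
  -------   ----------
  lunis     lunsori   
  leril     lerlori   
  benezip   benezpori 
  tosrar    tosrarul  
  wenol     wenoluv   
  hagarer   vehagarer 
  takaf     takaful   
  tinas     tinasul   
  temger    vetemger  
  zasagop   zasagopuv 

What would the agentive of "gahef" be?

hagarer and tosrar both end in -r yet inflect differently (vehagarer, tosrarul), so the final letter is not what conditions the rule; the last vowel is.
"gahef" has last vowel 'e'. The stems whose last vowel is 'e' (hagarer → vehagarer, temger → vetemger) add the prefix ve-.
The other patterns: stems whose last vowel is 'a' add -ul; stems whose last vowel is 'o' add -uv; stems whose last vowel is 'i' delete the last vowel and add -ori.
So gahef → vegahef.

vegahef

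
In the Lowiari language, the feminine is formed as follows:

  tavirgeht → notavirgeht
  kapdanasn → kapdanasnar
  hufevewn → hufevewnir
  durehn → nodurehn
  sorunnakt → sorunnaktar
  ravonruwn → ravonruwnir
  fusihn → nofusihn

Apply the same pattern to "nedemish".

nedemishar

ravonruwn and fusihn both end in -n yet inflect differently (ravonruwnir, nofusihn), so the final letter is not what conditions the rule; the second-to-last letter is.
"nedemish" has second-to-last letter 's'. The one such stem in the data (kapdanasn → kapdanasnar) adds -ar, so the same rule applies.
The other patterns: stems whose second-to-last letter is 'w' add -ir; stems whose second-to-last letter is 'h' add the prefix no-.
So nedemish → nedemishar.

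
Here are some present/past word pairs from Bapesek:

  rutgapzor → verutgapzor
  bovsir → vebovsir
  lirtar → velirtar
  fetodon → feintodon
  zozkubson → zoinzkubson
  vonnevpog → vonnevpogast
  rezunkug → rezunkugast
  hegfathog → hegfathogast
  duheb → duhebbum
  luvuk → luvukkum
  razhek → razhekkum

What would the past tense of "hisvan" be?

hiinsvan

"hisvan" ends in -n. The stems ending in -n (fetodon → feintodon, zozkubson → zoinzkubson) insert -in- after the first vowel.
The other patterns: stems ending in -r add the prefix ve-; stems ending in -g add -ast; stems ending in -b or -k double the final consonant and add -um.
So hisvan → hiinsvan.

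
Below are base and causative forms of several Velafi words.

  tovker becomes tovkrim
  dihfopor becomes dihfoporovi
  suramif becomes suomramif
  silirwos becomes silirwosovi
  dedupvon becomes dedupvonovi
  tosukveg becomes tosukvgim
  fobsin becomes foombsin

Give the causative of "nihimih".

"nihimih" has last vowel 'i'. The stems whose last vowel is 'i' (fobsin → foombsin, suramif → suomramif) insert -om- after the first vowel.
So nihimih → niomhimih.

niomhimih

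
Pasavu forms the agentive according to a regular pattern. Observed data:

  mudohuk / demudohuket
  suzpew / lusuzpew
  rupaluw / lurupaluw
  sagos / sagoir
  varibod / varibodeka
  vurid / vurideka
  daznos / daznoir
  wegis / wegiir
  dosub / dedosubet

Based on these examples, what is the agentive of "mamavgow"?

vurid and wegis both have last vowel 'i' yet inflect differently (vurideka, wegiir), so the last vowel is not what conditions the rule; the final letter is.
"mamavgow" ends in -w. The stems ending in -w (rupaluw → lurupaluw, suzpew → lusuzpew) add the prefix lu-.
The other patterns: stems ending in -d add -eka; stems ending in -s drop the final letter and add -ir; stems ending in -b or -k add de- … -et around the stem.
So mamavgow → lumamavgow.

lumamavgow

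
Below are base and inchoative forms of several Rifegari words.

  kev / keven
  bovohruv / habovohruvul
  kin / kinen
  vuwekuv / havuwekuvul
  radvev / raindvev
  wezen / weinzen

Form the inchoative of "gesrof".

geinsrof

"gesrof" has 2 vowels. The stems with 2 vowels (radvev → raindvev, wezen → weinzen) insert -in- after the first vowel.
So gesrof → geinsrof.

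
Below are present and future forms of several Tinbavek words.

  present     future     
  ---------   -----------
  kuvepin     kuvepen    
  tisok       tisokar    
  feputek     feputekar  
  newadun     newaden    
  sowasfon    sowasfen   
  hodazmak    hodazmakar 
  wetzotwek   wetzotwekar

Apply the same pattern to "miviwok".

tisok and sowasfon both have last vowel 'o' yet inflect differently (tisokar, sowasfen), so the last vowel is not what conditions the rule; the final letter is.
"miviwok" ends in -k. The stems ending in -k (wetzotwek → wetzotwekar, feputek → feputekar, hodazmak → hodazmakar) add -ar.
So miviwok → miviwokar.

miviwokar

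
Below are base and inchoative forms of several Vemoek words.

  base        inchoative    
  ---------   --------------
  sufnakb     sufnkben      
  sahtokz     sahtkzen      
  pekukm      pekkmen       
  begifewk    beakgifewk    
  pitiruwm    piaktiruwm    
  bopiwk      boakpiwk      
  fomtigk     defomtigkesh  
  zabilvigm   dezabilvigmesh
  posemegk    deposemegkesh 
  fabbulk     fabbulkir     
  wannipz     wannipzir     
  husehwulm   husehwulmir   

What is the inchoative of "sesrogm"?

desesrogmesh

pekukm and pitiruwm both end in -m yet inflect differently (pekkmen, piaktiruwm), so the final letter is not what conditions the rule; the second-to-last letter is.
"sesrogm" has second-to-last letter 'g'. The stems whose second-to-last letter is 'g' (fomtigk → defomtigkesh, zabilvigm → dezabilvigmesh, posemegk → deposemegkesh) add de- … -esh around the stem.
So sesrogm → desesrogmesh.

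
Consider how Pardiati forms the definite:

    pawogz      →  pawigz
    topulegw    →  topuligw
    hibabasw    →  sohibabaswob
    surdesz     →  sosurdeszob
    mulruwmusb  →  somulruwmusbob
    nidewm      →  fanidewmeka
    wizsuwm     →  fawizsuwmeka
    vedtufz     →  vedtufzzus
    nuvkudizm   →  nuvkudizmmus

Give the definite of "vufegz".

vufigz

"vufegz" has second-to-last letter 'g'. The stems whose second-to-last letter is 'g' (pawogz → pawigz, topulegw → topuligw) change the last vowel to 'i'.
So vufegz → vufigz.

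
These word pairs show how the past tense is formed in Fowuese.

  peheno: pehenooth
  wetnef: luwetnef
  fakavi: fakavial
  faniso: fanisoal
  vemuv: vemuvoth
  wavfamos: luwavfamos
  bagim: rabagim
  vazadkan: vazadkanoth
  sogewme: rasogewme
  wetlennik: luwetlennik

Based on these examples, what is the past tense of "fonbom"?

fonbomal

peheno and faniso both end in -o yet inflect differently (pehenooth, fanisoal), so the final letter is not what conditions the rule; the first letter is.
"fonbom" begins with f-. The stems beginning with f- (fakavi → fakavial, faniso → fanisoal) add -al.
So fonbom → fonbomal.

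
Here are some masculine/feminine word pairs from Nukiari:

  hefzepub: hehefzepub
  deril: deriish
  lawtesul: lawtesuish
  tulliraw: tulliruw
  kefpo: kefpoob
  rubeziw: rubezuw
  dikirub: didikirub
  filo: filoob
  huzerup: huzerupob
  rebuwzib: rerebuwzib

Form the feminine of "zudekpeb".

zuzudekpeb

"zudekpeb" ends in -b. The stems ending in -b (dikirub → didikirub, rebuwzib → rerebuwzib, hefzepub → hehefzepub) repeat the first consonant+vowel as a prefix.
The other patterns: stems ending in -w change the last vowel to 'u'; stems ending in -l drop the final letter and add -ish; stems ending in -o or -p add -ob.
So zudekpeb → zuzudekpeb.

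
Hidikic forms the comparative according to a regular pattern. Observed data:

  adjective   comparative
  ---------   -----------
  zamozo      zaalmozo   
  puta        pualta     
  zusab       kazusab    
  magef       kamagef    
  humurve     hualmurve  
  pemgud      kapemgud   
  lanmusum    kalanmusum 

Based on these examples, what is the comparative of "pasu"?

paalsu

"pasu" ends in a vowel. The stems ending in a vowel (puta → pualta, zamozo → zaalmozo, humurve → hualmurve) insert -al- after the first vowel.
So pasu → paalsu.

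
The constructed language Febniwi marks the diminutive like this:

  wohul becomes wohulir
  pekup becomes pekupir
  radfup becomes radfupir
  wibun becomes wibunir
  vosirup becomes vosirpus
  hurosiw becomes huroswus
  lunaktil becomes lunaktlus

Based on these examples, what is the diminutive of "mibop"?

mibopir

"mibop" has 2 vowels. The stems with 2 vowels (wohul → wohulir, pekup → pekupir, radfup → radfupir) add -ir.
So mibop → mibopir.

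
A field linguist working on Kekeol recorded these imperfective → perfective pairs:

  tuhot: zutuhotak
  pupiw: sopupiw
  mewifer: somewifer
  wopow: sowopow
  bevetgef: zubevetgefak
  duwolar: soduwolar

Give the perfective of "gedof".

zugedofak

wopow and tuhot both have last vowel 'o' yet inflect differently (sowopow, zutuhotak), so the last vowel is not what conditions the rule; the final letter is.
"gedof" ends in -f. The one such stem in the data (bevetgef → zubevetgefak) adds zu- … -ak around the stem, so the same rule applies.
The other pattern: stems ending in -r or -w add the prefix so-.
So gedof → zugedofak.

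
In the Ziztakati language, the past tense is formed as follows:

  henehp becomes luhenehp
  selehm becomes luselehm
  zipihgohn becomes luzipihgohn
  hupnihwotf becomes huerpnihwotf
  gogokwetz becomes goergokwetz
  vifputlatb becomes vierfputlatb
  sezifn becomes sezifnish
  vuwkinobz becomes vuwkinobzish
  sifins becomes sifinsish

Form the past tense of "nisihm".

lunisihm

zipihgohn and sezifn both end in -n yet inflect differently (luzipihgohn, sezifnish), so the final letter is not what conditions the rule; the second-to-last letter is.
"nisihm" has second-to-last letter 'h'. The stems whose second-to-last letter is 'h' (henehp → luhenehp, selehm → luselehm, zipihgohn → luzipihgohn) add the prefix lu-.
The other patterns: stems whose second-to-last letter is 't' insert -er- after the first vowel; stems whose second-to-last letter is 'b', 'f' or 'n' add -ish.
So nisihm → lunisihm.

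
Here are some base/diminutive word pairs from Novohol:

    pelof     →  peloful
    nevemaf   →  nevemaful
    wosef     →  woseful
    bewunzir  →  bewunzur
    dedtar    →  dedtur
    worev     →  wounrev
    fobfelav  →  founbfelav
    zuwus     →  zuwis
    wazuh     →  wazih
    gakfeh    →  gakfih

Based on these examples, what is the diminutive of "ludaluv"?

"ludaluv" ends in -v. The stems ending in -v (worev → wounrev, fobfelav → founbfelav) insert -un- after the first vowel.
The other patterns: stems ending in -f add -ul; stems ending in -r change the last vowel to 'u'; stems ending in -h or -s change the last vowel to 'i'.
So ludaluv → luundaluv.

luundaluv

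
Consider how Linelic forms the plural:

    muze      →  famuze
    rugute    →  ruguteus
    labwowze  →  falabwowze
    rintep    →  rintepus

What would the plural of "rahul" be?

"rahul" begins with r-. The stems beginning with r- (rugute → ruguteus, rintep → rintepus) add -us.
So rahul → rahulus.

rahulus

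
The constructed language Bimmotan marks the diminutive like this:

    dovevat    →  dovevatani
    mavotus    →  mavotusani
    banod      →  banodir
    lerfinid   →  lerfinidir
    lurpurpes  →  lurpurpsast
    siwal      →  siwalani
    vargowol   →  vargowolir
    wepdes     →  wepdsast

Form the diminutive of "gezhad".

gezhadani

wepdes and mavotus both end in -s yet inflect differently (wepdsast, mavotusani), so the final letter is not what conditions the rule; the last vowel is.
"gezhad" has last vowel 'a'. The stems whose last vowel is 'a' (siwal → siwalani, dovevat → dovevatani) add -ani.
The other patterns: stems whose last vowel is 'e' delete the last vowel and add -ast; stems whose last vowel is 'i' or 'o' add -ir.
So gezhad → gezhadani.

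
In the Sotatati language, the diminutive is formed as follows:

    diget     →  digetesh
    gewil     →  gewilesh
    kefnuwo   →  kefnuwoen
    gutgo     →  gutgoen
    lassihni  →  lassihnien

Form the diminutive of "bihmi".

"bihmi" ends in a vowel. The stems ending in a vowel (kefnuwo → kefnuwoen, gutgo → gutgoen, lassihni → lassihnien) add -en.
So bihmi → bihmien.

bihmien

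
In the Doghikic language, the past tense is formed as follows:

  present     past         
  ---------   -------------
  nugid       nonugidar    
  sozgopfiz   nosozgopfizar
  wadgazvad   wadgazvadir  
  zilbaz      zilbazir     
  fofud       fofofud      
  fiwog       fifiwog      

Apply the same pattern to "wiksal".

wiksalir

nugid and wadgazvad both end in -d yet inflect differently (nonugidar, wadgazvadir), so the final letter is not what conditions the rule; the last vowel is.
"wiksal" has last vowel 'a'. The stems whose last vowel is 'a' (wadgazvad → wadgazvadir, zilbaz → zilbazir) add -ir.
The other patterns: stems whose last vowel is 'i' add no- … -ar around the stem; stems whose last vowel is 'o' or 'u' repeat the first consonant+vowel as a prefix.
So wiksal → wiksalir.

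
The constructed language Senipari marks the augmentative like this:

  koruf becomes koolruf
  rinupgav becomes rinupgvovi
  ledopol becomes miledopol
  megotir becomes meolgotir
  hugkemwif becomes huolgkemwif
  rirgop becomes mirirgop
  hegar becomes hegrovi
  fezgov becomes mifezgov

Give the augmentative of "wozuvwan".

wozuvwnovi

fezgov and rinupgav both end in -v yet inflect differently (mifezgov, rinupgvovi), so the final letter is not what conditions the rule; the last vowel is.
"wozuvwan" has last vowel 'a'. The stems whose last vowel is 'a' (rinupgav → rinupgvovi, hegar → hegrovi) delete the last vowel and add -ovi.
The other patterns: stems whose last vowel is 'o' add the prefix mi-; stems whose last vowel is 'i' or 'u' insert -ol- after the first vowel.
So wozuvwan → wozuvwnovi.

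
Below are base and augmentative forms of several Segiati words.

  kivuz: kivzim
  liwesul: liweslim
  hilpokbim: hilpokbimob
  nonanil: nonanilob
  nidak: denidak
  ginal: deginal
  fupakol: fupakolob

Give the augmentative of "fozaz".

defozaz

"fozaz" has last vowel 'a'. The stems whose last vowel is 'a' (ginal → deginal, nidak → denidak) add the prefix de-.
So fozaz → defozaz.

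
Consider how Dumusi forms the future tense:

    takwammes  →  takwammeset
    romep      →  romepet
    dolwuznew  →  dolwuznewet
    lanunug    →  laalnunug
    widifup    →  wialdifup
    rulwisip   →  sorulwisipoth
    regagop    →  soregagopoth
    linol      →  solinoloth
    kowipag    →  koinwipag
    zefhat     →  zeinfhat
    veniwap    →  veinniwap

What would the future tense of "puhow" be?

romep and widifup both end in -p yet inflect differently (romepet, wialdifup), so the final letter is not what conditions the rule; the last vowel is.
"puhow" has last vowel 'o'. The stems whose last vowel is 'o' (regagop → soregagopoth, linol → solinoloth) add so- … -oth around the stem.
The other patterns: stems whose last vowel is 'e' add -et; stems whose last vowel is 'u' insert -al- after the first vowel; stems whose last vowel is 'a' insert -in- after the first vowel.
So puhow → sopuhowoth.

sopuhowoth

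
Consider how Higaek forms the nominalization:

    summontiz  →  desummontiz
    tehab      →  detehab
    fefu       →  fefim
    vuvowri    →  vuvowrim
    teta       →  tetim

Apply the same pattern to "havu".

havim

"havu" ends in a vowel. The stems ending in a vowel (fefu → fefim, vuvowri → vuvowrim, teta → tetim) drop the final letter and add -im.
The other pattern: stems ending in a consonant add the prefix de-.
So havu → havim.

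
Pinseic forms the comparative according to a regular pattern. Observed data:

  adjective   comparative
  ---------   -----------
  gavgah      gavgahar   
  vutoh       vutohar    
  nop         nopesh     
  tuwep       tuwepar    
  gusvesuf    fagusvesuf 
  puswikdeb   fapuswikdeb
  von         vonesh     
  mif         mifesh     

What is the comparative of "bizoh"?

nop and tuwep both end in -p yet inflect differently (nopesh, tuwepar), so the final letter is not what conditions the rule; the number of vowels is.
"bizoh" has 2 vowels. The stems with 2 vowels (vutoh → vutohar, gavgah → gavgahar, tuwep → tuwepar) add -ar.
The other patterns: stems with 1 vowel add -esh; stems with 3 vowels add the prefix fa-.
So bizoh → bizohar.

bizohar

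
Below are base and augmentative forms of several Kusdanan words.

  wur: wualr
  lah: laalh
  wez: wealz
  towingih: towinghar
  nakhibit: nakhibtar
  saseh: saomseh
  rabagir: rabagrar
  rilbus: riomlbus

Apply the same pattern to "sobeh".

lah and saseh both end in -h yet inflect differently (laalh, saomseh), so the final letter is not what conditions the rule; the number of vowels is.
"sobeh" has 2 vowels. The stems with 2 vowels (saseh → saomseh, rilbus → riomlbus) insert -om- after the first vowel.
The other patterns: stems with 1 vowel insert -al- after the first vowel; stems with 3 vowels delete the last vowel and add -ar.
So sobeh → soombeh.

soombeh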